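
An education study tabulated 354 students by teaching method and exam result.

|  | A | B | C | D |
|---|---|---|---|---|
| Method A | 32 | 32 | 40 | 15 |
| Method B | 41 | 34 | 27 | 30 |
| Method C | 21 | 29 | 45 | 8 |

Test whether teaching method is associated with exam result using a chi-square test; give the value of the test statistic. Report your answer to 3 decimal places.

22.026

Row totals: 119, 132, 103. Column totals: 94, 95, 112, 53. Grand total N = 354.
Expected counts (row total × column total / N):
  Method A, A: 119×94/354 = 31.5989
  Method A, B: 119×95/354 = 31.9350
  Method A, C: 119×112/354 = 37.6497
  Method A, D: 119×53/354 = 17.8164
  Method B, A: 132×94/354 = 35.0508
  Method B, B: 132×95/354 = 35.4237
  Method B, C: 132×112/354 = 41.7627
  Method B, D: 132×53/354 = 19.7627
  Method C, A: 103×94/354 = 27.3503
  Method C, B: 103×95/354 = 27.6412
  Method C, C: 103×112/354 = 32.5876
  Method C, D: 103×53/354 = 15.4209
Contributions (O − E)²/E:
  (32 − 31.5989)²/31.5989 = 0.0051
  (32 − 31.9350)²/31.9350 = 0.0001
  (40 − 37.6497)²/37.6497 = 0.1467
  (15 − 17.8164)²/17.8164 = 0.4452
  (41 − 35.0508)²/35.0508 = 1.0098
  (34 − 35.4237)²/35.4237 = 0.0572
  (27 − 41.7627)²/41.7627 = 5.2185
  (30 − 19.7627)²/19.7627 = 5.3030
  (21 − 27.3503)²/27.3503 = 1.4744
  (29 − 27.6412)²/27.6412 = 0.0668
  (45 − 32.5876)²/32.5876 = 4.7278
  (8 − 15.4209)²/15.4209 = 3.5711
χ² = 0.0051 + 0.0001 + 0.1467 + 0.4452 + 1.0098 + 0.0572 + 5.2185 + 5.3030 + 1.4744 + 0.0668 + 4.7278 + 3.5711 = 22.026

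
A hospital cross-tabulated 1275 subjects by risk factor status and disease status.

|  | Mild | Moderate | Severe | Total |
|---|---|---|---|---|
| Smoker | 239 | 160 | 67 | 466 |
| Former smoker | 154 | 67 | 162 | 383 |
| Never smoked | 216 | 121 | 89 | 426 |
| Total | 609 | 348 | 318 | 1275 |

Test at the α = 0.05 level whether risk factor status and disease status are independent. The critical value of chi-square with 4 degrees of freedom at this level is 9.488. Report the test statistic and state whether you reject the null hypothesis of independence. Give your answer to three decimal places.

98.602; reject H₀

Grand total N = 1275.
Expected counts (row total × column total / N):
  Smoker, Mild: 466×609/1275 = 222.58353
  Smoker, Moderate: 466×348/1275 = 127.19059
  Smoker, Severe: 466×318/1275 = 116.22588
  Former smoker, Mild: 383×609/1275 = 182.93882
  Former smoker, Moderate: 383×348/1275 = 104.53647
  Former smoker, Severe: 383×318/1275 = 95.52471
  Never smoked, Mild: 426×609/1275 = 203.47765
  Never smoked, Moderate: 426×348/1275 = 116.27294
  Never smoked, Severe: 426×318/1275 = 106.24941
Contributions (O − E)²/E:
  (239 − 222.58353)²/222.58353 = 1.2108
  (160 − 127.19059)²/127.19059 = 8.4633
  (67 − 116.22588)²/116.22588 = 20.8489
  (154 − 182.93882)²/182.93882 = 4.5778
  (67 − 104.53647)²/104.53647 = 13.4784
  (162 − 95.52471)²/95.52471 = 46.2599
  (216 − 203.47765)²/203.47765 = 0.7706
  (121 − 116.27294)²/116.27294 = 0.1922
  (89 − 106.24941)²/106.24941 = 2.8004
χ² = 1.2108 + 8.4633 + 20.8489 + 4.5778 + 13.4784 + 46.2599 + 0.7706 + 0.1922 + 2.8004 = 98.602
df = (3−1)(3−1) = 4. Since 98.602 > 9.488, reject the null hypothesis of independence at α = 0.05.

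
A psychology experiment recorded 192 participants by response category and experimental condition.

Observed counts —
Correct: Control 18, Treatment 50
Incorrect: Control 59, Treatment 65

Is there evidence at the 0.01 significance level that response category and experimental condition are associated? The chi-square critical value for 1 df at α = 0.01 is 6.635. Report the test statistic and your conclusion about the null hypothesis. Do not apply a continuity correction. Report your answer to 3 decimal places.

8.147; reject H₀

Row totals: 68, 124. Column totals: 77, 115. Grand total N = 192.
Expected counts (row total × column total / N):
  Correct, Control: 68×77/192 = 27.2708
  Correct, Treatment: 68×115/192 = 40.7292
  Incorrect, Control: 124×77/192 = 49.7292
  Incorrect, Treatment: 124×115/192 = 74.2708
Contributions (O − E)²/E:
  (18 − 27.2708)²/27.2708 = 3.1516
  (50 − 40.7292)²/40.7292 = 2.1102
  (59 − 49.7292)²/49.7292 = 1.7283
  (65 − 74.2708)²/74.2708 = 1.1572
χ² = 3.1516 + 2.1102 + 1.7283 + 1.1572 = 8.147
df = (2−1)(2−1) = 1. Since 8.147 > 6.635, reject the null hypothesis of independence at α = 0.01.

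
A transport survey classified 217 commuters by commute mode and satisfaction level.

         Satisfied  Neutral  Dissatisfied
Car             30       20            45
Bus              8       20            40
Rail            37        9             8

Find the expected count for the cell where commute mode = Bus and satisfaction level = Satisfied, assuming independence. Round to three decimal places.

Row total (Bus) = 68; column total (Satisfied) = 75; grand total N = 217.
Expected count = (row total × column total) / N = 68 × 75 / 217 = 23.502.

23.502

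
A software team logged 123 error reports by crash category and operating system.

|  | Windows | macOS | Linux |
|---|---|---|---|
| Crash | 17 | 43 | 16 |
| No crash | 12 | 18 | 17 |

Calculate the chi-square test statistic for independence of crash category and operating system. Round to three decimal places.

4.554

Row totals: 76, 47. Column totals: 29, 61, 33. Grand total N = 123.
Expected counts (row total × column total / N):
  Crash, Windows: 76×29/123 = 17.91870
  Crash, macOS: 76×61/123 = 37.69106
  Crash, Linux: 76×33/123 = 20.39024
  No crash, Windows: 47×29/123 = 11.08130
  No crash, macOS: 47×61/123 = 23.30894
  No crash, Linux: 47×33/123 = 12.60976
Contributions (O − E)²/E:
  (17 − 17.91870)²/17.91870 = 0.0471
  (43 − 37.69106)²/37.69106 = 0.7478
  (16 − 20.39024)²/20.39024 = 0.9453
  (12 − 11.08130)²/11.08130 = 0.0762
  (18 − 23.30894)²/23.30894 = 1.2092
  (17 − 12.60976)²/12.60976 = 1.5285
χ² = 0.0471 + 0.7478 + 0.9453 + 0.0762 + 1.2092 + 1.5285 = 4.554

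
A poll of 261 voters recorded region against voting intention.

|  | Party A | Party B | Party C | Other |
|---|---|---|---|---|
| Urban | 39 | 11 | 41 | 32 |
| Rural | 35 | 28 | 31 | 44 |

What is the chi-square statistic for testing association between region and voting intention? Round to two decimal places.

Row totals: 123, 138. Column totals: 74, 39, 72, 76. Grand total N = 261.
Expected counts (row total × column total / N):
  Urban, Party A: 123×74/261 = 34.874
  Urban, Party B: 123×39/261 = 18.379
  Urban, Party C: 123×72/261 = 33.931
  Urban, Other: 123×76/261 = 35.816
  Rural, Party A: 138×74/261 = 39.126
  Rural, Party B: 138×39/261 = 20.621
  Rural, Party C: 138×72/261 = 38.069
  Rural, Other: 138×76/261 = 40.184
Contributions (O − E)²/E:
  (39 − 34.874)²/34.874 = 0.4882
  (11 − 18.379)²/18.379 = 2.9626
  (41 − 33.931)²/33.931 = 1.4727
  (32 − 35.816)²/35.816 = 0.4066
  (35 − 39.126)²/39.126 = 0.4351
  (28 − 20.621)²/20.621 = 2.6405
  (31 − 38.069)²/38.069 = 1.3126
  (44 − 40.184)²/40.184 = 0.3624
χ² = 0.4882 + 2.9626 + 1.4727 + 0.4066 + 0.4351 + 2.6405 + 1.3126 + 0.3624 = 10.08

10.08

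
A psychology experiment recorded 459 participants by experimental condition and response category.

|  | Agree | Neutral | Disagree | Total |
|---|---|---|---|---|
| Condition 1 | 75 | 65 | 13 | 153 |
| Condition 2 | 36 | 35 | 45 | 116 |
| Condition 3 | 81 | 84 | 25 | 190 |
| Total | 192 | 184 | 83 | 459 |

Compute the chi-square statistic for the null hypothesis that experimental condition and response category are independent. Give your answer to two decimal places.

46.86

Grand total N = 459.
Expected counts (row total × column total / N):
  Condition 1, Agree: 153×192/459 = 64.000
  Condition 1, Neutral: 153×184/459 = 61.333
  Condition 1, Disagree: 153×83/459 = 27.667
  Condition 2, Agree: 116×192/459 = 48.523
  Condition 2, Neutral: 116×184/459 = 46.501
  Condition 2, Disagree: 116×83/459 = 20.976
  Condition 3, Agree: 190×192/459 = 79.477
  Condition 3, Neutral: 190×184/459 = 76.166
  Condition 3, Disagree: 190×83/459 = 34.357
Contributions (O − E)²/E:
  (75 − 64.000)²/64.000 = 1.8906
  (65 − 61.333)²/61.333 = 0.2192
  (13 − 27.667)²/27.667 = 7.7754
  (36 − 48.523)²/48.523 = 3.2320
  (35 − 46.501)²/46.501 = 2.8445
  (45 − 20.976)²/20.976 = 27.5149
  (81 − 79.477)²/79.477 = 0.0292
  (84 − 76.166)²/76.166 = 0.8058
  (25 − 34.357)²/34.357 = 2.5483
χ² = 1.8906 + 0.2192 + 7.7754 + 3.2320 + 2.8445 + 27.5149 + 0.0292 + 0.8058 + 2.5483 = 46.86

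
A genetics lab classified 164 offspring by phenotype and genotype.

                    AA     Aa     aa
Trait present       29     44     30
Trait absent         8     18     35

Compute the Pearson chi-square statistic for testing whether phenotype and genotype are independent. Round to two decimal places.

Row totals: 103, 61. Column totals: 37, 62, 65. Grand total N = 164.
Expected counts (row total × column total / N):
  Trait present, AA: 103×37/164 = 23.2378
  Trait present, Aa: 103×62/164 = 38.9390
  Trait present, aa: 103×65/164 = 40.8232
  Trait absent, AA: 61×37/164 = 13.7622
  Trait absent, Aa: 61×62/164 = 23.0610
  Trait absent, aa: 61×65/164 = 24.1768
Contributions (O − E)²/E:
  (29 − 23.2378)²/23.2378 = 1.4288
  (44 − 38.9390)²/38.9390 = 0.6578
  (30 − 40.8232)²/40.8232 = 2.8695
  (8 − 13.7622)²/13.7622 = 2.4126
  (18 − 23.0610)²/23.0610 = 1.1107
  (35 − 24.1768)²/24.1768 = 4.8452
χ² = 1.4288 + 0.6578 + 2.8695 + 2.4126 + 1.1107 + 4.8452 = 13.32

13.32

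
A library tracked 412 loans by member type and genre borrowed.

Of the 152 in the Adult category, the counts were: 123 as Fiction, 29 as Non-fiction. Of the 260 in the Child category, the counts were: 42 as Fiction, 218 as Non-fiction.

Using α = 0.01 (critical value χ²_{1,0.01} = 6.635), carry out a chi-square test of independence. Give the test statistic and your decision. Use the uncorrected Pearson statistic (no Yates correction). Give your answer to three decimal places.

Row totals: 152, 260. Column totals: 165, 247. Grand total N = 412.
Expected counts (row total × column total / N):
  Adult, Fiction: 152×165/412 = 60.8738
  Adult, Non-fiction: 152×247/412 = 91.1262
  Child, Fiction: 260×165/412 = 104.1262
  Child, Non-fiction: 260×247/412 = 155.8738
Contributions (O − E)²/E:
  (123 − 60.8738)²/60.8738 = 63.4044
  (29 − 91.1262)²/91.1262 = 42.3552
  (42 − 104.1262)²/104.1262 = 37.0672
  (218 − 155.8738)²/155.8738 = 24.7615
χ² = 63.4044 + 42.3552 + 37.0672 + 24.7615 = 167.588
df = (2−1)(2−1) = 1. Since 167.588 > 6.635, reject the null hypothesis of independence at α = 0.01.

167.588; reject H₀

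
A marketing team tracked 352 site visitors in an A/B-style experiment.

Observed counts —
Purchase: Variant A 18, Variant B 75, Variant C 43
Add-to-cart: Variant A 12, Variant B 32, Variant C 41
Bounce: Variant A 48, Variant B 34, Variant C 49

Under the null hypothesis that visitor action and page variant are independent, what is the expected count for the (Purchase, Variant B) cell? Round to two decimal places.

54.48

Row total (Purchase) = 136; column total (Variant B) = 141; grand total N = 352.
Expected count = (row total × column total) / N = 136 × 141 / 352 = 54.48.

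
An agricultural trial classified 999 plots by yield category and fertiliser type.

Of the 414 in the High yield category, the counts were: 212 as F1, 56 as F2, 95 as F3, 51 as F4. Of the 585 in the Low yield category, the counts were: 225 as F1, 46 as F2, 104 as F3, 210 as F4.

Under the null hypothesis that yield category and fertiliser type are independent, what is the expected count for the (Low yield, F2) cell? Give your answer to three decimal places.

Row total (Low yield) = 585; column total (F2) = 102; grand total N = 999.
Expected count = (row total × column total) / N = 585 × 102 / 999 = 59.730.

59.730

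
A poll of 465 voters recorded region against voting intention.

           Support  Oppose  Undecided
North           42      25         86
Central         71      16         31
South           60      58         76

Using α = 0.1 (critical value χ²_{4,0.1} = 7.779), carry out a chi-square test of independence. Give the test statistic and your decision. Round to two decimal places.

49.34; reject H₀

Row totals: 153, 118, 194. Column totals: 173, 99, 193. Grand total N = 465.
Expected counts (row total × column total / N):
  North, Support: 153×173/465 = 56.923
  North, Oppose: 153×99/465 = 32.574
  North, Undecided: 153×193/465 = 63.503
  Central, Support: 118×173/465 = 43.901
  Central, Oppose: 118×99/465 = 25.123
  Central, Undecided: 118×193/465 = 48.976
  South, Support: 194×173/465 = 72.176
  South, Oppose: 194×99/465 = 41.303
  South, Undecided: 194×193/465 = 80.520
Contributions (O − E)²/E:
  (42 − 56.923)²/56.923 = 3.9122
  (25 − 32.574)²/32.574 = 1.7611
  (86 − 63.503)²/63.503 = 7.9699
  (71 − 43.901)²/43.901 = 16.7275
  (16 − 25.123)²/25.123 = 3.3129
  (31 − 48.976)²/48.976 = 6.5979
  (60 − 72.176)²/72.176 = 2.0541
  (58 − 41.303)²/41.303 = 6.7499
  (76 − 80.520)²/80.520 = 0.2537
χ² = 3.9122 + 1.7611 + 7.9699 + 16.7275 + 3.3129 + 6.5979 + 2.0541 + 6.7499 + 0.2537 = 49.34
df = (3−1)(3−1) = 4. Since 49.34 > 7.779, reject the null hypothesis of independence at α = 0.1.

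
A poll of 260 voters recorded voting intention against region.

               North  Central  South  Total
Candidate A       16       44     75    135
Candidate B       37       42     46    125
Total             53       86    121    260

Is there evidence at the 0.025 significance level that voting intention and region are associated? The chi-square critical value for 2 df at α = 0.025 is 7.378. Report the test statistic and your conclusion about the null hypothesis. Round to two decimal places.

14.96; reject H₀

Grand total N = 260.
Expected counts (row total × column total / N):
  Candidate A, North: 135×53/260 = 27.5192
  Candidate A, Central: 135×86/260 = 44.6538
  Candidate A, South: 135×121/260 = 62.8269
  Candidate B, North: 125×53/260 = 25.4808
  Candidate B, Central: 125×86/260 = 41.3462
  Candidate B, South: 125×121/260 = 58.1731
Contributions (O − E)²/E:
  (16 − 27.5192)²/27.5192 = 4.8218
  (44 − 44.6538)²/44.6538 = 0.0096
  (75 − 62.8269)²/62.8269 = 2.3586
  (37 − 25.4808)²/25.4808 = 5.2075
  (42 − 41.3462)²/41.3462 = 0.0103
  (46 − 58.1731)²/58.1731 = 2.5473
χ² = 4.8218 + 0.0096 + 2.3586 + 5.2075 + 0.0103 + 2.5473 = 14.96
df = (2−1)(3−1) = 2. Since 14.96 > 7.378, reject the null hypothesis of independence at α = 0.025.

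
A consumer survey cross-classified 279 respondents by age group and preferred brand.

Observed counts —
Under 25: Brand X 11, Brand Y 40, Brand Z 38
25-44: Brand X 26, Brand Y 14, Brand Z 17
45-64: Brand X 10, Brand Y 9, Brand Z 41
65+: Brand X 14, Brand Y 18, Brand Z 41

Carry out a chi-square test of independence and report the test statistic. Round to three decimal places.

42.387

Row totals: 89, 57, 60, 73. Column totals: 61, 81, 137. Grand total N = 279.
Expected counts (row total × column total / N):
  Under 25, Brand X: 89×61/279 = 19.4588
  Under 25, Brand Y: 89×81/279 = 25.8387
  Under 25, Brand Z: 89×137/279 = 43.7025
  25-44, Brand X: 57×61/279 = 12.4624
  25-44, Brand Y: 57×81/279 = 16.5484
  25-44, Brand Z: 57×137/279 = 27.9892
  45-64, Brand X: 60×61/279 = 13.1183
  45-64, Brand Y: 60×81/279 = 17.4194
  45-64, Brand Z: 60×137/279 = 29.4624
  65+, Brand X: 73×61/279 = 15.9606
  65+, Brand Y: 73×81/279 = 21.1935
  65+, Brand Z: 73×137/279 = 35.8459
Contributions (O − E)²/E:
  (11 − 19.4588)²/19.4588 = 3.6771
  (40 − 25.8387)²/25.8387 = 7.7613
  (38 − 43.7025)²/43.7025 = 0.7441
  (26 − 12.4624)²/12.4624 = 14.7056
  (14 − 16.5484)²/16.5484 = 0.3924
  (17 − 27.9892)²/27.9892 = 4.3146
  (10 − 13.1183)²/13.1183 = 0.7412
  (9 − 17.4194)²/17.4194 = 4.0694
  (41 − 29.4624)²/29.4624 = 4.5182
  (14 − 15.9606)²/15.9606 = 0.2408
  (18 − 21.1935)²/21.1935 = 0.4812
  (41 − 35.8459)²/35.8459 = 0.7411
χ² = 3.6771 + 7.7613 + 0.7441 + 14.7056 + 0.3924 + 4.3146 + 0.7412 + 4.0694 + 4.5182 + 0.2408 + 0.4812 + 0.7411 = 42.387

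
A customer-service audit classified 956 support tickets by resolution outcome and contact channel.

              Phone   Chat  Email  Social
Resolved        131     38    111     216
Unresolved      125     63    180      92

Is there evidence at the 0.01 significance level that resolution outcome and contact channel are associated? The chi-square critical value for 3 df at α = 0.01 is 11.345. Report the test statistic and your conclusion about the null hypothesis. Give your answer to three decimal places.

71.357; reject H₀

Row totals: 496, 460. Column totals: 256, 101, 291, 308. Grand total N = 956.
Expected counts (row total × column total / N):
  Resolved, Phone: 496×256/956 = 132.8201
  Resolved, Chat: 496×101/956 = 52.4017
  Resolved, Email: 496×291/956 = 150.9791
  Resolved, Social: 496×308/956 = 159.7992
  Unresolved, Phone: 460×256/956 = 123.1799
  Unresolved, Chat: 460×101/956 = 48.5983
  Unresolved, Email: 460×291/956 = 140.0209
  Unresolved, Social: 460×308/956 = 148.2008
Contributions (O − E)²/E:
  (131 − 132.8201)²/132.8201 = 0.0249
  (38 − 52.4017)²/52.4017 = 3.9581
  (111 − 150.9791)²/150.9791 = 10.5864
  (216 − 159.7992)²/159.7992 = 19.7656
  (125 − 123.1799)²/123.1799 = 0.0269
  (63 − 48.5983)²/48.5983 = 4.2678
  (180 − 140.0209)²/140.0209 = 11.4149
  (92 − 148.2008)²/148.2008 = 21.3125
χ² = 0.0249 + 3.9581 + 10.5864 + 19.7656 + 0.0269 + 4.2678 + 11.4149 + 21.3125 = 71.357
df = (2−1)(4−1) = 3. Since 71.357 > 11.345, reject the null hypothesis of independence at α = 0.01.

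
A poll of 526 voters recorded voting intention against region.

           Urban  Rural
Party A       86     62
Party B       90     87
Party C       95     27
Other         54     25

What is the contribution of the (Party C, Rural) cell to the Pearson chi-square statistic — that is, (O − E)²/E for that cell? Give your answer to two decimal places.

8.26

Row total (Party C) = 122; column total (Rural) = 201; N = 526.
Expected count E = 122 × 201 / 526 = 46.620.
Contribution = (O − E)²/E = (27 − 46.620)² / 46.620 = 8.26.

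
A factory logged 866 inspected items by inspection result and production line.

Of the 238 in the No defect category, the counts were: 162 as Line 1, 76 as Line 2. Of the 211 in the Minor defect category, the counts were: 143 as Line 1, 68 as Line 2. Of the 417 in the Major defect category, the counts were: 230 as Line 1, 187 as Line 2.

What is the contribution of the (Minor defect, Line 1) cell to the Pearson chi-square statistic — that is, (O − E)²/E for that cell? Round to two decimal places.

1.23

Row total (Minor defect) = 211; column total (Line 1) = 535; N = 866.
Expected count E = 211 × 535 / 866 = 130.352.
Contribution = (O − E)²/E = (143 − 130.352)² / 130.352 = 1.23.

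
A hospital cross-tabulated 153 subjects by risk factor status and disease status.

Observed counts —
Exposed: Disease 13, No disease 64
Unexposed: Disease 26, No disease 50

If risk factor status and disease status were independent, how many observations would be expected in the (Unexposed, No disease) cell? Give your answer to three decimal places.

56.627

Row total (Unexposed) = 76; column total (No disease) = 114; grand total N = 153.
Expected count = (row total × column total) / N = 76 × 114 / 153 = 56.627.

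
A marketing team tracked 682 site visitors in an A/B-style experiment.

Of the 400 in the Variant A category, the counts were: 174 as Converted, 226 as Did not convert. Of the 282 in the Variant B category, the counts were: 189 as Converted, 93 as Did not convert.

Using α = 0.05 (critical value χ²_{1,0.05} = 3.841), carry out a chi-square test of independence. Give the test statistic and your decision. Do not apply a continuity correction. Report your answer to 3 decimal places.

Row totals: 400, 282. Column totals: 363, 319. Grand total N = 682.
Expected counts (row total × column total / N):
  Variant A, Converted: 400×363/682 = 212.9032
  Variant A, Did not convert: 400×319/682 = 187.0968
  Variant B, Converted: 282×363/682 = 150.0968
  Variant B, Did not convert: 282×319/682 = 131.9032
Contributions (O − E)²/E:
  (174 − 212.9032)²/212.9032 = 7.1087
  (226 − 187.0968)²/187.0968 = 8.0892
  (189 − 150.0968)²/150.0968 = 10.0832
  (93 − 131.9032)²/131.9032 = 11.4740
χ² = 7.1087 + 8.0892 + 10.0832 + 11.4740 = 36.755
df = (2−1)(2−1) = 1. Since 36.755 > 3.841, reject the null hypothesis of independence at α = 0.05.

36.755; reject H₀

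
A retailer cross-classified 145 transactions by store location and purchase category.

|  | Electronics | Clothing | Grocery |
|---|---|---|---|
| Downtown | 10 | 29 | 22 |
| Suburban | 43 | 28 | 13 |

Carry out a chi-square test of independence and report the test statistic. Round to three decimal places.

Row totals: 61, 84. Column totals: 53, 57, 35. Grand total N = 145.
Expected counts (row total × column total / N):
  Downtown, Electronics: 61×53/145 = 22.2966
  Downtown, Clothing: 61×57/145 = 23.9793
  Downtown, Grocery: 61×35/145 = 14.7241
  Suburban, Electronics: 84×53/145 = 30.7034
  Suburban, Clothing: 84×57/145 = 33.0207
  Suburban, Grocery: 84×35/145 = 20.2759
Contributions (O − E)²/E:
  (10 − 22.2966)²/22.2966 = 6.7816
  (29 − 23.9793)²/23.9793 = 1.0512
  (22 − 14.7241)²/14.7241 = 3.5954
  (43 − 30.7034)²/30.7034 = 4.9247
  (28 − 33.0207)²/33.0207 = 0.7634
  (13 − 20.2759)²/20.2759 = 2.6109
χ² = 6.7816 + 1.0512 + 3.5954 + 4.9247 + 0.7634 + 2.6109 = 19.727

19.727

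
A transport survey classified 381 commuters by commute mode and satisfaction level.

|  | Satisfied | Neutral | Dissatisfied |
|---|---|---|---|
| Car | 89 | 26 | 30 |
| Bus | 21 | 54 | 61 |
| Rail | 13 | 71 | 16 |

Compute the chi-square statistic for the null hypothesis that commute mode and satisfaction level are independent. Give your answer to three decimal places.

125.188

Row totals: 145, 136, 100. Column totals: 123, 151, 107. Grand total N = 381.
Expected counts (row total × column total / N):
  Car, Satisfied: 145×123/381 = 46.8110
  Car, Neutral: 145×151/381 = 57.4672
  Car, Dissatisfied: 145×107/381 = 40.7218
  Bus, Satisfied: 136×123/381 = 43.9055
  Bus, Neutral: 136×151/381 = 53.9003
  Bus, Dissatisfied: 136×107/381 = 38.1942
  Rail, Satisfied: 100×123/381 = 32.2835
  Rail, Neutral: 100×151/381 = 39.6325
  Rail, Dissatisfied: 100×107/381 = 28.0840
Contributions (O − E)²/E:
  (89 − 46.8110)²/46.8110 = 38.0234
  (26 − 57.4672)²/57.4672 = 17.2304
  (30 − 40.7218)²/40.7218 = 2.8230
  (21 − 43.9055)²/43.9055 = 11.9498
  (54 − 53.9003)²/53.9003 = 0.0002
  (61 − 38.1942)²/38.1942 = 13.6174
  (13 − 32.2835)²/32.2835 = 11.5184
  (71 − 39.6325)²/39.6325 = 24.8261
  (16 − 28.0840)²/28.0840 = 5.1995
χ² = 38.0234 + 17.2304 + 2.8230 + 11.9498 + 0.0002 + 13.6174 + 11.5184 + 24.8261 + 5.1995 = 125.188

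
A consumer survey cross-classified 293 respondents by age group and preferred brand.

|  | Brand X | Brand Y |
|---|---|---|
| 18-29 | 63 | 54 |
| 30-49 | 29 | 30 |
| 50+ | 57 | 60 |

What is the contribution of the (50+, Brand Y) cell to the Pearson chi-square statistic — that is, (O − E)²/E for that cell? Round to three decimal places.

Row total (50+) = 117; column total (Brand Y) = 144; N = 293.
Expected count E = 117 × 144 / 293 = 57.5017.
Contribution = (O − E)²/E = (60 − 57.5017)² / 57.5017 = 0.109.

0.109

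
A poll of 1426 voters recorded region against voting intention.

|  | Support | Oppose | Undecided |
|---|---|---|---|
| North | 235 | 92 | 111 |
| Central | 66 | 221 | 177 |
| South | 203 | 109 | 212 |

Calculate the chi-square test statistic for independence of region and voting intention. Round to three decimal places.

194.831

Row totals: 438, 464, 524. Column totals: 504, 422, 500. Grand total N = 1426.
Expected counts (row total × column total / N):
  North, Support: 438×504/1426 = 154.8050
  North, Oppose: 438×422/1426 = 129.6185
  North, Undecided: 438×500/1426 = 153.5764
  Central, Support: 464×504/1426 = 163.9944
  Central, Oppose: 464×422/1426 = 137.3128
  Central, Undecided: 464×500/1426 = 162.6928
  South, Support: 524×504/1426 = 185.2006
  South, Oppose: 524×422/1426 = 155.0687
  South, Undecided: 524×500/1426 = 183.7307
Contributions (O − E)²/E:
  (235 − 154.8050)²/154.8050 = 41.5441
  (92 − 129.6185)²/129.6185 = 10.9178
  (111 − 153.5764)²/153.5764 = 11.8036
  (66 − 163.9944)²/163.9944 = 58.5563
  (221 − 137.3128)²/137.3128 = 51.0043
  (177 − 162.6928)²/162.6928 = 1.2582
  (203 − 185.2006)²/185.2006 = 1.7107
  (109 − 155.0687)²/155.0687 = 13.6864
  (212 − 183.7307)²/183.7307 = 4.3496
χ² = 41.5441 + 10.9178 + 11.8036 + 58.5563 + 51.0043 + 1.2582 + 1.7107 + 13.6864 + 4.3496 = 194.831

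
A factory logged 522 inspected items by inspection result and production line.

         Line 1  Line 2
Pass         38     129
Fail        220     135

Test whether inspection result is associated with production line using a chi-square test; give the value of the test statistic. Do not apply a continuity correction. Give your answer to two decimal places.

69.88

Row totals: 167, 355. Column totals: 258, 264. Grand total N = 522.
Expected counts (row total × column total / N):
  Pass, Line 1: 167×258/522 = 82.540
  Pass, Line 2: 167×264/522 = 84.460
  Fail, Line 1: 355×258/522 = 175.460
  Fail, Line 2: 355×264/522 = 179.540
Contributions (O − E)²/E:
  (38 − 82.540)²/82.540 = 24.0345
  (129 − 84.460)²/84.460 = 23.4882
  (220 − 175.460)²/175.460 = 11.3063
  (135 − 179.540)²/179.540 = 11.0494
χ² = 24.0345 + 23.4882 + 11.3063 + 11.0494 = 69.88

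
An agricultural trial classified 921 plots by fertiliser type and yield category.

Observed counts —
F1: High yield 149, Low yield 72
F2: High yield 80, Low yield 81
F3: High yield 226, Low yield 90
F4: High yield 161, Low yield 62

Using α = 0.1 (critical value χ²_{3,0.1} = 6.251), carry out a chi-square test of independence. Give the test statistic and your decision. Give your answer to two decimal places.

Row totals: 221, 161, 316, 223. Column totals: 616, 305. Grand total N = 921.
Expected counts (row total × column total / N):
  F1, High yield: 221×616/921 = 147.813
  F1, Low yield: 221×305/921 = 73.187
  F2, High yield: 161×616/921 = 107.683
  F2, Low yield: 161×305/921 = 53.317
  F3, High yield: 316×616/921 = 211.353
  F3, Low yield: 316×305/921 = 104.647
  F4, High yield: 223×616/921 = 149.151
  F4, Low yield: 223×305/921 = 73.849
Contributions (O − E)²/E:
  (149 − 147.813)²/147.813 = 0.0095
  (72 − 73.187)²/73.187 = 0.0193
  (80 − 107.683)²/107.683 = 7.1167
  (81 − 53.317)²/53.317 = 14.3734
  (226 − 211.353)²/211.353 = 1.0151
  (90 − 104.647)²/104.647 = 2.0501
  (161 − 149.151)²/149.151 = 0.9413
  (62 − 73.849)²/73.849 = 1.9012
χ² = 0.0095 + 0.0193 + 7.1167 + 14.3734 + 1.0151 + 2.0501 + 0.9413 + 1.9012 = 27.43
df = (4−1)(2−1) = 3. Since 27.43 > 6.251, reject the null hypothesis of independence at α = 0.1.

27.43; reject H₀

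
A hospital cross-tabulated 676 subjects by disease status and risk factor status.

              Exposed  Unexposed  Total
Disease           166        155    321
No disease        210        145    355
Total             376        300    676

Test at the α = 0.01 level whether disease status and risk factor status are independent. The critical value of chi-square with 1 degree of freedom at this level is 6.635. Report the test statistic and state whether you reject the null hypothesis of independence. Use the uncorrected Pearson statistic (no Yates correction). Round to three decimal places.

3.782; fail to reject H₀

Grand total N = 676.
Expected counts (row total × column total / N):
  Disease, Exposed: 321×376/676 = 178.5444
  Disease, Unexposed: 321×300/676 = 142.4556
  No disease, Exposed: 355×376/676 = 197.4556
  No disease, Unexposed: 355×300/676 = 157.5444
Contributions (O − E)²/E:
  (166 − 178.5444)²/178.5444 = 0.8814
  (155 − 142.4556)²/142.4556 = 1.1046
  (210 − 197.4556)²/197.4556 = 0.7969
  (145 − 157.5444)²/157.5444 = 0.9988
χ² = 0.8814 + 1.1046 + 0.7969 + 0.9988 = 3.782
df = (2−1)(2−1) = 1. Since 3.782 < 6.635, fail to reject the null hypothesis of independence at α = 0.01.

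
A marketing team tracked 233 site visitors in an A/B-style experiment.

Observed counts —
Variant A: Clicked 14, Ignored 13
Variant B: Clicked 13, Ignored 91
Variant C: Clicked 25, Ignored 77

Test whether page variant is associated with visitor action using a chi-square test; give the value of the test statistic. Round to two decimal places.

19.65

Row totals: 27, 104, 102. Column totals: 52, 181. Grand total N = 233.
Expected counts (row total × column total / N):
  Variant A, Clicked: 27×52/233 = 6.026
  Variant A, Ignored: 27×181/233 = 20.974
  Variant B, Clicked: 104×52/233 = 23.210
  Variant B, Ignored: 104×181/233 = 80.790
  Variant C, Clicked: 102×52/233 = 22.764
  Variant C, Ignored: 102×181/233 = 79.236
Contributions (O − E)²/E:
  (14 − 6.026)²/6.026 = 10.5517
  (13 − 20.974)²/20.974 = 3.0316
  (13 − 23.210)²/23.210 = 4.4913
  (91 − 80.790)²/80.790 = 1.2903
  (25 − 22.764)²/22.764 = 0.2196
  (77 − 79.236)²/79.236 = 0.0631
χ² = 10.5517 + 3.0316 + 4.4913 + 1.2903 + 0.2196 + 0.0631 = 19.65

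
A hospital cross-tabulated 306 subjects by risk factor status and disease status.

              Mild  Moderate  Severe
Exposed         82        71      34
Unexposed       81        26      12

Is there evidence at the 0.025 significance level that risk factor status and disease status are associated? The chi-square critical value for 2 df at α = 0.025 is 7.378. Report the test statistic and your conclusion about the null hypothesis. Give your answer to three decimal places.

Row totals: 187, 119. Column totals: 163, 97, 46. Grand total N = 306.
Expected counts (row total × column total / N):
  Exposed, Mild: 187×163/306 = 99.6111
  Exposed, Moderate: 187×97/306 = 59.2778
  Exposed, Severe: 187×46/306 = 28.1111
  Unexposed, Mild: 119×163/306 = 63.3889
  Unexposed, Moderate: 119×97/306 = 37.7222
  Unexposed, Severe: 119×46/306 = 17.8889
Contributions (O − E)²/E:
  (82 − 99.6111)²/99.6111 = 3.1136
  (71 − 59.2778)²/59.2778 = 2.3181
  (34 − 28.1111)²/28.1111 = 1.2336
  (81 − 63.3889)²/63.3889 = 4.8928
  (26 − 37.7222)²/37.7222 = 3.6427
  (12 − 17.8889)²/17.8889 = 1.9386
χ² = 3.1136 + 2.3181 + 1.2336 + 4.8928 + 3.6427 + 1.9386 = 17.139
df = (2−1)(3−1) = 2. Since 17.139 > 7.378, reject the null hypothesis of independence at α = 0.025.

17.139; reject H₀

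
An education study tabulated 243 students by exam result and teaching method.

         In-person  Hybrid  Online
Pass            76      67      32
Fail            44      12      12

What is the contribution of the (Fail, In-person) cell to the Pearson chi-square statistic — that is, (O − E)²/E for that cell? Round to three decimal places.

3.233

Row total (Fail) = 68; column total (In-person) = 120; N = 243.
Expected count E = 68 × 120 / 243 = 33.580247.
Contribution = (O − E)²/E = (44 − 33.580247)² / 33.580247 = 3.233.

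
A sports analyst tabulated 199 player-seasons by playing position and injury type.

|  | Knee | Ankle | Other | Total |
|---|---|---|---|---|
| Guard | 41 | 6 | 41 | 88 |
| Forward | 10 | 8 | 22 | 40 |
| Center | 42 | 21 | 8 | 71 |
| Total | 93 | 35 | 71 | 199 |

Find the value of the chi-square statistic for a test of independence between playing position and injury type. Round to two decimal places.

Grand total N = 199.
Expected counts (row total × column total / N):
  Guard, Knee: 88×93/199 = 41.126
  Guard, Ankle: 88×35/199 = 15.477
  Guard, Other: 88×71/199 = 31.397
  Forward, Knee: 40×93/199 = 18.693
  Forward, Ankle: 40×35/199 = 7.035
  Forward, Other: 40×71/199 = 14.271
  Center, Knee: 71×93/199 = 33.181
  Center, Ankle: 71×35/199 = 12.487
  Center, Other: 71×71/199 = 25.332
Contributions (O − E)²/E:
  (41 − 41.126)²/41.126 = 0.0004
  (6 − 15.477)²/15.477 = 5.8030
  (41 − 31.397)²/31.397 = 2.9371
  (10 − 18.693)²/18.693 = 4.0426
  (8 − 7.035)²/7.035 = 0.1324
  (22 − 14.271)²/14.271 = 4.1859
  (42 − 33.181)²/33.181 = 2.3440
  (21 − 12.487)²/12.487 = 5.8037
  (8 − 25.332)²/25.332 = 11.8584
χ² = 0.0004 + 5.8030 + 2.9371 + 4.0426 + 0.1324 + 4.1859 + 2.3440 + 5.8037 + 11.8584 = 37.11

37.11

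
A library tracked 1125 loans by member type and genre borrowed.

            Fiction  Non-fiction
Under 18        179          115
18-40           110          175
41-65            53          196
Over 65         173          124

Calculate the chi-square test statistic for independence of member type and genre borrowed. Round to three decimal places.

Row totals: 294, 285, 249, 297. Column totals: 515, 610. Grand total N = 1125.
Expected counts (row total × column total / N):
  Under 18, Fiction: 294×515/1125 = 134.5867
  Under 18, Non-fiction: 294×610/1125 = 159.4133
  18-40, Fiction: 285×515/1125 = 130.4667
  18-40, Non-fiction: 285×610/1125 = 154.5333
  41-65, Fiction: 249×515/1125 = 113.9867
  41-65, Non-fiction: 249×610/1125 = 135.0133
  Over 65, Fiction: 297×515/1125 = 135.9600
  Over 65, Non-fiction: 297×610/1125 = 161.0400
Contributions (O − E)²/E:
  (179 − 134.5867)²/134.5867 = 14.6563
  (115 − 159.4133)²/159.4133 = 12.3738
  (110 − 130.4667)²/130.4667 = 3.2107
  (175 − 154.5333)²/154.5333 = 2.7107
  (53 − 113.9867)²/113.9867 = 32.6299
  (196 − 135.0133)²/135.0133 = 27.5482
  (173 − 135.9600)²/135.9600 = 10.0909
  (124 − 161.0400)²/161.0400 = 8.5194
χ² = 14.6563 + 12.3738 + 3.2107 + 2.7107 + 32.6299 + 27.5482 + 10.0909 + 8.5194 = 111.740

111.740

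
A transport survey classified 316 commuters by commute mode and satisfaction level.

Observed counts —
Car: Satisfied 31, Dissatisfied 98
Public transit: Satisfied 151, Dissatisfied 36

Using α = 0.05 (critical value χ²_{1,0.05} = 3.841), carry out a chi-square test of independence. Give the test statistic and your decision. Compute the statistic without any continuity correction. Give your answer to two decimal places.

100.55; reject H₀

Row totals: 129, 187. Column totals: 182, 134. Grand total N = 316.
Expected counts (row total × column total / N):
  Car, Satisfied: 129×182/316 = 74.297
  Car, Dissatisfied: 129×134/316 = 54.703
  Public transit, Satisfied: 187×182/316 = 107.703
  Public transit, Dissatisfied: 187×134/316 = 79.297
Contributions (O − E)²/E:
  (31 − 74.297)²/74.297 = 25.2316
  (98 − 54.703)²/54.703 = 34.2692
  (151 − 107.703)²/107.703 = 17.4056
  (36 − 79.297)²/79.297 = 23.6406
χ² = 25.2316 + 34.2692 + 17.4056 + 23.6406 = 100.55
df = (2−1)(2−1) = 1. Since 100.55 > 3.841, reject the null hypothesis of independence at α = 0.05.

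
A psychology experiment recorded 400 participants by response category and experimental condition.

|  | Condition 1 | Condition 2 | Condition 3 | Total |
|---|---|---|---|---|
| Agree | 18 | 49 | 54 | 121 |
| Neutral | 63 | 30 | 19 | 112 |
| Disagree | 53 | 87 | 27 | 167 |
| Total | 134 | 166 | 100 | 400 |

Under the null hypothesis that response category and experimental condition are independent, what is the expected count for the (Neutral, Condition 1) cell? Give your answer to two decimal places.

37.52

Row total (Neutral) = 112; column total (Condition 1) = 134; grand total N = 400.
Expected count = (row total × column total) / N = 112 × 134 / 400 = 37.52.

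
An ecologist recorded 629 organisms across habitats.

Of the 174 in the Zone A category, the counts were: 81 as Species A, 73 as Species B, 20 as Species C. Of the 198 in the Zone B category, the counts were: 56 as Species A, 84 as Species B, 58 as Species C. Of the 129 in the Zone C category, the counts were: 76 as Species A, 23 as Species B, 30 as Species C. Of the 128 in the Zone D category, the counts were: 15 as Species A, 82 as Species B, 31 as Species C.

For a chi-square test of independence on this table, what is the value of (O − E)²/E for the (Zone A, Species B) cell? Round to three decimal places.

Row total (Zone A) = 174; column total (Species B) = 262; N = 629.
Expected count E = 174 × 262 / 629 = 72.47695.
Contribution = (O − E)²/E = (73 − 72.47695)² / 72.47695 = 0.004.

0.004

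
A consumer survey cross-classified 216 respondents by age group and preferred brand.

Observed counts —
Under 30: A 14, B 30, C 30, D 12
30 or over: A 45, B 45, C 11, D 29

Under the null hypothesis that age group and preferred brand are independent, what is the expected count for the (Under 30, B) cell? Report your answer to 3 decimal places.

Row total (Under 30) = 86; column total (B) = 75; grand total N = 216.
Expected count = (row total × column total) / N = 86 × 75 / 216 = 29.861.

29.861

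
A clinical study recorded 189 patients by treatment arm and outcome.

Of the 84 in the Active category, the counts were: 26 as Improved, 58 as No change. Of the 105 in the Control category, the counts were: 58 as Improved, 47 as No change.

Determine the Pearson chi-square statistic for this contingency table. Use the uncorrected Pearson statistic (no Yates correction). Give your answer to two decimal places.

11.15

Row totals: 84, 105. Column totals: 84, 105. Grand total N = 189.
Expected counts (row total × column total / N):
  Active, Improved: 84×84/189 = 37.333
  Active, No change: 84×105/189 = 46.667
  Control, Improved: 105×84/189 = 46.667
  Control, No change: 105×105/189 = 58.333
Contributions (O − E)²/E:
  (26 − 37.333)²/37.333 = 3.4403
  (58 − 46.667)²/46.667 = 2.7522
  (58 − 46.667)²/46.667 = 2.7522
  (47 − 58.333)²/58.333 = 2.2018
χ² = 3.4403 + 2.7522 + 2.7522 + 2.2018 = 11.15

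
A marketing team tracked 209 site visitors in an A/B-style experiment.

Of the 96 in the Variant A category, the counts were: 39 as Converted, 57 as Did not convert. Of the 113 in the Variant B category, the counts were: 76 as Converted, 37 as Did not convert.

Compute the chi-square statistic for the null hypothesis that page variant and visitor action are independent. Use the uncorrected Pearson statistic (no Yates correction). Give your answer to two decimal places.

Row totals: 96, 113. Column totals: 115, 94. Grand total N = 209.
Expected counts (row total × column total / N):
  Variant A, Converted: 96×115/209 = 52.823
  Variant A, Did not convert: 96×94/209 = 43.177
  Variant B, Converted: 113×115/209 = 62.177
  Variant B, Did not convert: 113×94/209 = 50.823
Contributions (O − E)²/E:
  (39 − 52.823)²/52.823 = 3.6173
  (57 − 43.177)²/43.177 = 4.4254
  (76 − 62.177)²/62.177 = 3.0731
  (37 − 50.823)²/50.823 = 3.7596
χ² = 3.6173 + 4.4254 + 3.0731 + 3.7596 = 14.88

14.88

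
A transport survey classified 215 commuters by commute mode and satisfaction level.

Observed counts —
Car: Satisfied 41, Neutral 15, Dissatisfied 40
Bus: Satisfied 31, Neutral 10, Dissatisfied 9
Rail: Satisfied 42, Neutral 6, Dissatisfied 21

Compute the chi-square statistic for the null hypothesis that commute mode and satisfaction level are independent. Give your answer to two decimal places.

12.03

Row totals: 96, 50, 69. Column totals: 114, 31, 70. Grand total N = 215.
Expected counts (row total × column total / N):
  Car, Satisfied: 96×114/215 = 50.902
  Car, Neutral: 96×31/215 = 13.842
  Car, Dissatisfied: 96×70/215 = 31.256
  Bus, Satisfied: 50×114/215 = 26.512
  Bus, Neutral: 50×31/215 = 7.209
  Bus, Dissatisfied: 50×70/215 = 16.279
  Rail, Satisfied: 69×114/215 = 36.586
  Rail, Neutral: 69×31/215 = 9.949
  Rail, Dissatisfied: 69×70/215 = 22.465
Contributions (O − E)²/E:
  (41 − 50.902)²/50.902 = 1.9262
  (15 − 13.842)²/13.842 = 0.0969
  (40 − 31.256)²/31.256 = 2.4462
  (31 − 26.512)²/26.512 = 0.7597
  (10 − 7.209)²/7.209 = 1.0805
  (9 − 16.279)²/16.279 = 3.2547
  (42 − 36.586)²/36.586 = 0.8012
  (6 − 9.949)²/9.949 = 1.5675
  (21 − 22.465)²/22.465 = 0.0955
χ² = 1.9262 + 0.0969 + 2.4462 + 0.7597 + 1.0805 + 3.2547 + 0.8012 + 1.5675 + 0.0955 = 12.03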